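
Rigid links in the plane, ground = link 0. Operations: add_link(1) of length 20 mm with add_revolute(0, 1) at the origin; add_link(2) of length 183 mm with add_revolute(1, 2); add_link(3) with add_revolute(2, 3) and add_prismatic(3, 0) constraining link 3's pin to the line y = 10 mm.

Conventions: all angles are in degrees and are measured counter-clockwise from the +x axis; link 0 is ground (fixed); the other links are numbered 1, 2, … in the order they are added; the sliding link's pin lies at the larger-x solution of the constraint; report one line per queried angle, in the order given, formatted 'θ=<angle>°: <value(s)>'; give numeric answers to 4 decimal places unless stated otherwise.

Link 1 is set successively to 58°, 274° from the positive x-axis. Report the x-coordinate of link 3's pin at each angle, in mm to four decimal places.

geometry: r = 20 mm, L = 183 mm, e = 10 mm
θ=58°: crank pin P = (r cos θ, r sin θ) = (10.598385, 16.960962)
θ=58°: h = r sin θ − e = 16.960962 − 10 = 6.960962
θ=58°: x = r cos θ + √(L² − h²) = 10.598385 + 182.867561 = 193.465947
θ=274°: crank pin P = (r cos θ, r sin θ) = (1.395129, -19.951281)
θ=274°: h = r sin θ − e = -19.951281 − 10 = -29.951281
θ=274°: x = r cos θ + √(L² − h²) = 1.395129 + 180.532326 = 181.927456

θ=58°: 193.4659
θ=274°: 181.9275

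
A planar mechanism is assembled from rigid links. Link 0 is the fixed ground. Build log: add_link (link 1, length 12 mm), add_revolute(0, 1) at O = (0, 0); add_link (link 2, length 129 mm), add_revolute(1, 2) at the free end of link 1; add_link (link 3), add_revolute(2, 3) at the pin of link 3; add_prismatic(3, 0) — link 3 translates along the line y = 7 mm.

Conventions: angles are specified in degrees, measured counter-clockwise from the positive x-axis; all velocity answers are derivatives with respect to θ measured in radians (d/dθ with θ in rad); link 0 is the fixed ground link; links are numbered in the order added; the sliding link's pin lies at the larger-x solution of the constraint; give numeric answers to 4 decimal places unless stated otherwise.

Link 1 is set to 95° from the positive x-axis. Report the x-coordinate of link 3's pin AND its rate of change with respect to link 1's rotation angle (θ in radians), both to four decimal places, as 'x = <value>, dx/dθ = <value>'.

geometry: r = 12 mm, L = 129 mm, e = 7 mm
crank pin P = (r cos θ, r sin θ) = (-1.045869, 11.954336)
h = r sin θ − e = 11.954336 − 7 = 4.954336
x = r cos θ + √(L² − h²) = -1.045869 + 128.904827 = 127.858959
dx/dθ = −r sin θ − h·r cos θ/√(L² − h²) (θ in radians; h = 4.954336) = -11.914139

x = 127.8590, dx/dθ = -11.9141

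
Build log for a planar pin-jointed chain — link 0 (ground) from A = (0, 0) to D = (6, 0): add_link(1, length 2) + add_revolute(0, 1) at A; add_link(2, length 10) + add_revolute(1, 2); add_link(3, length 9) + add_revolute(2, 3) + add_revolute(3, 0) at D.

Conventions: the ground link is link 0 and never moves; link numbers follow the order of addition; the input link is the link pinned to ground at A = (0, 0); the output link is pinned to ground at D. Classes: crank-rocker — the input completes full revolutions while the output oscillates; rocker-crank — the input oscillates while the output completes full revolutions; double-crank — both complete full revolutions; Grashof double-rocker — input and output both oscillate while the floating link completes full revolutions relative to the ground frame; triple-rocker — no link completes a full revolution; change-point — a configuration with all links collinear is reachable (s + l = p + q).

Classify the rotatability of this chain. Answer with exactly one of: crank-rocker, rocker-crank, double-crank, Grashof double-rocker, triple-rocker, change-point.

lengths: ground=6, input=2, coupler=10, output=9
sorted: s=2 (shortest), l=10 (longest), p+q=15
s + l = 12 vs p + q = 15
s + l < p + q (Grashof) with shortest = input link → crank-rocker

crank-rocker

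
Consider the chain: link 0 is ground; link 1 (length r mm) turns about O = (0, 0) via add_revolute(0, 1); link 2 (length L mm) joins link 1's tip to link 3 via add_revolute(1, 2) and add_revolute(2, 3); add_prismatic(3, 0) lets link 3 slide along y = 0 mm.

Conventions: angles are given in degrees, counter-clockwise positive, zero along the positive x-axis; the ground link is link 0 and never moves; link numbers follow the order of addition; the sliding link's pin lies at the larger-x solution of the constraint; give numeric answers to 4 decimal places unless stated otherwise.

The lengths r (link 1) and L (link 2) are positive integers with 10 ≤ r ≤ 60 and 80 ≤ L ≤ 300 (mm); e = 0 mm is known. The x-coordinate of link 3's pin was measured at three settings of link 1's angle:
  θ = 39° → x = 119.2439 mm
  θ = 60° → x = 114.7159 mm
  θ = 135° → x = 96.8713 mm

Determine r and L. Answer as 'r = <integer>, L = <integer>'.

constraint per measurement: (x − r cos θ)² + (r sin θ − e)² = L²
subtracting the θ₁ and θ₂ equations cancels the r² and L² terms:
r = (x₁² − x₂²) / (2[(x₁cos θ₁ + e sin θ₁) − (x₂cos θ₂ + e sin θ₂)]) = 15.0002 → r = 15
L² = (x₁ − r cos θ₁)² + (r sin θ₁ − e)² = 11664.0102 → L = 108.0000 → L = 108
check at θ₃=135°: x = 96.8713 (printed 96.8713) ✓

r = 15, L = 108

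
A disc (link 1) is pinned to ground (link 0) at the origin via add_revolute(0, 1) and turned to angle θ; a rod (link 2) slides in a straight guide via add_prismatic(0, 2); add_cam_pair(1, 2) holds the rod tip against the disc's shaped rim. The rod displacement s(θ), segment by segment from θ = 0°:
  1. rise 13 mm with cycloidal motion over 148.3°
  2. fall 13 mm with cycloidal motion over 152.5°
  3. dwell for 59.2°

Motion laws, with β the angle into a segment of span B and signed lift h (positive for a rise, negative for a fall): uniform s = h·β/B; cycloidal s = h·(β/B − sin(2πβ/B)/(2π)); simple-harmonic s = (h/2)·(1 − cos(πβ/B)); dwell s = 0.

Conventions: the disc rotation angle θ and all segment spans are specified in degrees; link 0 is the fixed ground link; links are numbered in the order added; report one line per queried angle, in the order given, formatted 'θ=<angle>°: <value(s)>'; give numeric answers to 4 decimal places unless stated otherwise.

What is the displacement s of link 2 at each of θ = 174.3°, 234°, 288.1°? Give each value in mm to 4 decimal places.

segment 1 (0° to 148.3°, cycloidal, h = 13) is passed completely: s = 0.0000 + (13) = 13.0000
θ = 174.3° falls in segment 2 (148.3° to 300.8°, cycloidal, h = -13): β = 174.3 − 148.3 = 26°, B = 152.5°; Δs = -13·(0.1705 − sin(2π·0.1705)/(2π)) = -0.4002; s = 13.0000 − 0.4002 = 12.5998
θ = 234° falls in segment 2 (148.3° to 300.8°, cycloidal, h = -13): β = 234 − 148.3 = 85.7°, B = 152.5°; Δs = -13·(0.5620 − sin(2π·0.5620)/(2π)) = -8.0909; s = 13.0000 − 8.0909 = 4.9091
θ = 288.1° falls in segment 2 (148.3° to 300.8°, cycloidal, h = -13): β = 288.1 − 148.3 = 139.8°, B = 152.5°; Δs = -13·(0.9167 − sin(2π·0.9167)/(2π)) = -12.9513; s = 13.0000 − 12.9513 = 0.0487

θ=174.3°: 12.5998
θ=234°: 4.9091
θ=288.1°: 0.0487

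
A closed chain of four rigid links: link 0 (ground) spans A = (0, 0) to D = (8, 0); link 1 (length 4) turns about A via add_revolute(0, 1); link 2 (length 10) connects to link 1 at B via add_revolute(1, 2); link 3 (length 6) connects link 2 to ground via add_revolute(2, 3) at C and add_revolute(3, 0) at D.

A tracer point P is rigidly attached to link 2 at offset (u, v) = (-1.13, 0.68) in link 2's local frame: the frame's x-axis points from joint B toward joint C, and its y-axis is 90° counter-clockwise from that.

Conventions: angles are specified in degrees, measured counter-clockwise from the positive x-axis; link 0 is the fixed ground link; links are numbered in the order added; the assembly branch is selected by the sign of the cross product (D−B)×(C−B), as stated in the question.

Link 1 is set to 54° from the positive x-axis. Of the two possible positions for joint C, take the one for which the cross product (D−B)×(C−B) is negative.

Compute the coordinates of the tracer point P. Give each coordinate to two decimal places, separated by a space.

A=(0,0), D=(8.00,0)
B = A + 4.00·(cos54°, sin54°) = (2.3511, 3.2361)
|BD| = 6.5101
circle(B,10.00) ∩ circle(D,6.00): a=8.1705, h=5.7657
  candidates: C₊=(12.3067,4.1776) cross=37.535; C₋=(6.5747,-5.8282) cross=-37.535
  branch - wants cross < 0 → take C=(6.5747,-5.8282) (cross=-37.535)
ex = (C−B)/|BC| = (0.4224,-0.9064); ey = (0.9064,0.4224)
P = B + -1.13·ex + 0.68·ey = (2.4903,4.5475)

2.49 4.55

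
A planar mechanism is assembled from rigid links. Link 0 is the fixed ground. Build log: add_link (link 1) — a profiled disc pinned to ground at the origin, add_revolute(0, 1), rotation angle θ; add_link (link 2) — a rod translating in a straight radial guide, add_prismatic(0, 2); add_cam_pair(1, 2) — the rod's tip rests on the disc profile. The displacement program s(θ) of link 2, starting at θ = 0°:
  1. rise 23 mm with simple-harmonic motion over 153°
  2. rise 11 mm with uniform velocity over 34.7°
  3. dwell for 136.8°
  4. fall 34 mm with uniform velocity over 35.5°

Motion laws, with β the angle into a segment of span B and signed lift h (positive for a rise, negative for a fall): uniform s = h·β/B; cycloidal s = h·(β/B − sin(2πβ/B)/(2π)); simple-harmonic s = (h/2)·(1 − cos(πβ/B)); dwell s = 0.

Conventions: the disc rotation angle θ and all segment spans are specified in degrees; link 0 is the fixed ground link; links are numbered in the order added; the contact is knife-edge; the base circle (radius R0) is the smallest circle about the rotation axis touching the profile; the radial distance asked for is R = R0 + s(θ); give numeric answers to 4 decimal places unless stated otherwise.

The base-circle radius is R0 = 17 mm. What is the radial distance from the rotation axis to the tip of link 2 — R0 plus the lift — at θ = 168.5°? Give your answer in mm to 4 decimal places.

seg 1 [0°–153°] simple-harmonic, h=23: full span → s += 23 → s = 23.0000
seg 2 [153°–187.7°] uniform, h=11: θ=168.5° here. β=15.5, B=34.7. 11·15.5/34.7 = 4.9135 → s = 27.9135
R = R0 + s = 17 + 27.9135 = 44.9135

44.9135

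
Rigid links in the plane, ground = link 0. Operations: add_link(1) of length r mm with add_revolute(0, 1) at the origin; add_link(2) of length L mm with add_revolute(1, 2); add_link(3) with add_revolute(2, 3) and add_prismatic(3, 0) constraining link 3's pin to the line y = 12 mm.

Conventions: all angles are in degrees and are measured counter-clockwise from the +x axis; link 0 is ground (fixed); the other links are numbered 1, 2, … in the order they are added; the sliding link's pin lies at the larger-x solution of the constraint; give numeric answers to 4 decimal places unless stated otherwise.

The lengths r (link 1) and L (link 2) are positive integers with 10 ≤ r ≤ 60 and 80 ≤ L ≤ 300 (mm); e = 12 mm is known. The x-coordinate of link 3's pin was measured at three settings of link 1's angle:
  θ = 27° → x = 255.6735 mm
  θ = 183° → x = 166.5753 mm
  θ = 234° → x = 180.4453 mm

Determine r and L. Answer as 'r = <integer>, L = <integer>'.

constraint per measurement: (x − r cos θ)² + (r sin θ − e)² = L²
subtracting the θ₁ and θ₂ equations cancels the r² and L² terms:
r = (x₁² − x₂²) / (2[(x₁cos θ₁ + e sin θ₁) − (x₂cos θ₂ + e sin θ₂)]) = 47.0000 → r = 47
L² = (x₁ − r cos θ₁)² + (r sin θ₁ − e)² = 45796.0022 → L = 214.0000 → L = 214
check at θ₃=234°: x = 180.4453 (printed 180.4453) ✓

r = 47, L = 214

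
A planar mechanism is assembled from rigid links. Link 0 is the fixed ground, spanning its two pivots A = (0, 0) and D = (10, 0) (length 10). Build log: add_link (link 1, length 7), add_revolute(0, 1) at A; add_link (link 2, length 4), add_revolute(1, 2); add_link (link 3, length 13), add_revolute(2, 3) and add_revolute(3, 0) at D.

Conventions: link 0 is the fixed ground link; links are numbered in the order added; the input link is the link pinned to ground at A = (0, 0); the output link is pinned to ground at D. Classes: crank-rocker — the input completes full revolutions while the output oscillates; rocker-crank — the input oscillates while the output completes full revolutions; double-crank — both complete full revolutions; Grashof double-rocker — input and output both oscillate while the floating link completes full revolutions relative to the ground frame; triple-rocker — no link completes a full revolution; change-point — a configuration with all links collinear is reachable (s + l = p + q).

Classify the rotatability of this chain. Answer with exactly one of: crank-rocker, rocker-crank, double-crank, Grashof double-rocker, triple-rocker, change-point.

lengths: ground=10, input=7, coupler=4, output=13
sorted: s=4 (shortest), l=13 (longest), p+q=17
s + l = 17 vs p + q = 17
s + l = p + q → change-point (collinear configuration reachable)

change-point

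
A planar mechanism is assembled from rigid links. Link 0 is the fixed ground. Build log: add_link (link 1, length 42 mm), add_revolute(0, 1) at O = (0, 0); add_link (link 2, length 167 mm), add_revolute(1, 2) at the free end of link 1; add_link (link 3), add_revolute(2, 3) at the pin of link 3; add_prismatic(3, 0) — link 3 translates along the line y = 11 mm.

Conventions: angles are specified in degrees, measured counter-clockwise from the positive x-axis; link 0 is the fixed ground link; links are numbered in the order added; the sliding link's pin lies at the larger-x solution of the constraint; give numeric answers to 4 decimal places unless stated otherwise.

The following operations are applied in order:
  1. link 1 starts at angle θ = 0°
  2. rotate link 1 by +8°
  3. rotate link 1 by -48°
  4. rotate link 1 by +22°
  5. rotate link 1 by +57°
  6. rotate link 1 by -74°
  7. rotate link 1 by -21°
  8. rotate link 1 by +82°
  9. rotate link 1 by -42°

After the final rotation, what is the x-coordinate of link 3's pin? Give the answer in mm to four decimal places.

geometry: r = 42 mm, L = 167 mm, e = 11 mm; θ starts at 0°
rotate link 1 by +8°: θ ← 0° +8° = 8°
rotate link 1 by -48°: θ ← 8° -48° = -40°
rotate link 1 by +22°: θ ← -40° +22° = -18°
rotate link 1 by +57°: θ ← -18° +57° = 39°
rotate link 1 by -74°: θ ← 39° -74° = -35°
rotate link 1 by -21°: θ ← -35° -21° = -56°
rotate link 1 by +82°: θ ← -56° +82° = 26°
rotate link 1 by -42°: θ ← 26° -42° = -16°
crank pin P = (r cos θ, r sin θ) = (40.372991, -11.576769)
h = r sin θ − e = -11.576769 − 11 = -22.576769
x = r cos θ + √(L² − h²) = 40.372991 + 165.466883 = 205.839875

205.8399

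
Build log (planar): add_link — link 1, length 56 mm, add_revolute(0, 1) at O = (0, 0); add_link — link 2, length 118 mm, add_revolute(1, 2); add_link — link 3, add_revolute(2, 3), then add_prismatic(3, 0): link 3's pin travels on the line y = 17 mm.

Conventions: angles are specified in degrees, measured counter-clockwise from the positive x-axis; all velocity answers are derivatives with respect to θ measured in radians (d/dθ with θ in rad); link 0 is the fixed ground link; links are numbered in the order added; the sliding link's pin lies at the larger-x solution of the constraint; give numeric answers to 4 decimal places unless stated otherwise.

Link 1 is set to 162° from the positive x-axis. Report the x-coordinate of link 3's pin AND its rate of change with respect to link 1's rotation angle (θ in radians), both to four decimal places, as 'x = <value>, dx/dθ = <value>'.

geometry: r = 56 mm, L = 118 mm, e = 17 mm
crank pin P = (r cos θ, r sin θ) = (-53.259165, 17.304952)
h = r sin θ − e = 17.304952 − 17 = 0.304952
x = r cos θ + √(L² − h²) = -53.259165 + 117.999606 = 64.740441
dx/dθ = −r sin θ − h·r cos θ/√(L² − h²) (θ in radians; h = 0.304952) = -17.167312

x = 64.7404, dx/dθ = -17.1673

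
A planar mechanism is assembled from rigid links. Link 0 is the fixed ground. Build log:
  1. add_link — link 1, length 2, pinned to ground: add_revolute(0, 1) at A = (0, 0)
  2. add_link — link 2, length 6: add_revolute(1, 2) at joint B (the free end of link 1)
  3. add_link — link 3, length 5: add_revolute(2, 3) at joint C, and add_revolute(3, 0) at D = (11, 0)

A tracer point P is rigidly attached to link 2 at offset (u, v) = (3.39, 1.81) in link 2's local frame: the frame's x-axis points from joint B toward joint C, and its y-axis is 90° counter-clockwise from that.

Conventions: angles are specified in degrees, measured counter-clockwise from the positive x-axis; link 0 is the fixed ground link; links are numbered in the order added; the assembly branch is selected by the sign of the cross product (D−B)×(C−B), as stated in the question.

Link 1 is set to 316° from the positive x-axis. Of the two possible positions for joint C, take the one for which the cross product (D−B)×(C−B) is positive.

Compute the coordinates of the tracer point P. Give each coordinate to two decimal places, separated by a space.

A=(0,0), D=(11.00,0)
B = A + 2.00·(cos316°, sin316°) = (1.4387, -1.3893)
|BD| = 9.6617
circle(B,6.00) ∩ circle(D,5.00): a=5.4001, h=2.6151
  candidates: C₊=(6.4066,1.9751) cross=25.266; C₋=(7.1587,-3.2007) cross=-25.266
  branch + wants cross > 0 → take C=(6.4066,1.9751) (cross=25.266)
ex = (C−B)/|BC| = (0.8280,0.5607); ey = (-0.5607,0.8280)
P = B + 3.39·ex + 1.81·ey = (3.2306,2.0103)

3.23 2.01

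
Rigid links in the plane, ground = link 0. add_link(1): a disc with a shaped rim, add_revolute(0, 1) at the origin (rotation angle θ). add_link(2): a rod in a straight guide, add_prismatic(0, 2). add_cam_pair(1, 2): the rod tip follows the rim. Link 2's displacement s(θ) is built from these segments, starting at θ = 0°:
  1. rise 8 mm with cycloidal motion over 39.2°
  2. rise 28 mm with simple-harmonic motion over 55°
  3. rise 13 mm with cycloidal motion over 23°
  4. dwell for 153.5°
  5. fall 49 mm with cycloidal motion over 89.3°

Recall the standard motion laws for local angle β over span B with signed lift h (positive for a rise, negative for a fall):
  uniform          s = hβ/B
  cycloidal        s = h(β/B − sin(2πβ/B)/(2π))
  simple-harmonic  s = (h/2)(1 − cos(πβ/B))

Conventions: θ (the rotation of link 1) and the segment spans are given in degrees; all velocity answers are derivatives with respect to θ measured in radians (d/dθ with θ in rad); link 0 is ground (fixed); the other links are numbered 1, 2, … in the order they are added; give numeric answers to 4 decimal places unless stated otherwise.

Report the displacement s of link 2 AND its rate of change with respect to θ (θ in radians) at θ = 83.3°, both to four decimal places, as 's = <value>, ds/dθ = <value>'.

segment 1 (0° to 39.2°, cycloidal, h = 8) is passed completely: s = 0.0000 + (8) = 8.0000
θ = 83.3° falls in segment 2 (39.2° to 94.2°, simple-harmonic, h = 28): β = 83.3 − 39.2 = 44.1°, B = 55°; Δs = 28/2·(1 − cos(π·0.8018)) = 25.3731; s = 8.0000 + 25.3731 = 33.3731
velocity in seg [39.2°–94.2°] (simple-harmonic), θ in radians: β = 44.1° = 0.7697 rad, B = 55° = 0.9599 rad; ds/dθ = (πh/(2B)) sin(πβ/B) = (π·28/(2·0.9599)) sin(π·0.8018) = 26.719083 mm/rad

s = 33.3731, ds/dθ = 26.7191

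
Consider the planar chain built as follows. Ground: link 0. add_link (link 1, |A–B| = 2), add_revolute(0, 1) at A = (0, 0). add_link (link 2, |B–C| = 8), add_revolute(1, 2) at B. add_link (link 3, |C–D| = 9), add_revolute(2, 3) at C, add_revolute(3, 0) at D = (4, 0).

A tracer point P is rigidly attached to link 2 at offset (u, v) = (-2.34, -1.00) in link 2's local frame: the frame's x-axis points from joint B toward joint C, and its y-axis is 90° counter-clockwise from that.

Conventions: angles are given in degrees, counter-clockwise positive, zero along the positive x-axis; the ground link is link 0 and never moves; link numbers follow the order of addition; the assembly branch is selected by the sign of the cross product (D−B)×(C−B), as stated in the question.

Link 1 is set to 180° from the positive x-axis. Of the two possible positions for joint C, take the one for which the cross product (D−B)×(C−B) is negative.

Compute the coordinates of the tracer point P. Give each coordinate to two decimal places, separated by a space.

A=(0,0), D=(4.00,0)
B = A + 2.00·(cos180°, sin180°) = (-2.0000, 0.0000)
|BD| = 6.0000
circle(B,8.00) ∩ circle(D,9.00): a=1.5833, h=7.8418
  candidates: C₊=(-0.4167,7.8418) cross=47.051; C₋=(-0.4167,-7.8418) cross=-47.051
  branch - wants cross < 0 → take C=(-0.4167,-7.8418) (cross=-47.051)
ex = (C−B)/|BC| = (0.1979,-0.9802); ey = (0.9802,0.1979)
P = B + -2.34·ex + -1.00·ey = (-3.4433,2.0958)

-3.44 2.10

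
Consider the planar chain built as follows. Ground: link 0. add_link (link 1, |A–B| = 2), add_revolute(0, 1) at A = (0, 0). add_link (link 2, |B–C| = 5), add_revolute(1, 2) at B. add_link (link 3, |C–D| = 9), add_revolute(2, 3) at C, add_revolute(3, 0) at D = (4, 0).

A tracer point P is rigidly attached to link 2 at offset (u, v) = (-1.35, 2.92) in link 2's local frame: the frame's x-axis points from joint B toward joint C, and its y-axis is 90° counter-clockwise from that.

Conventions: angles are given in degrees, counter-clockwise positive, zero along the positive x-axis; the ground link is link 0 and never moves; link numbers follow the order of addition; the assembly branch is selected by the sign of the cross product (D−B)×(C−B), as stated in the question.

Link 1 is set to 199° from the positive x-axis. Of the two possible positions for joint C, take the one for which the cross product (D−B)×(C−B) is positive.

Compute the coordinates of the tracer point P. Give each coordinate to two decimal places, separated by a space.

A=(0,0), D=(4.00,0)
B = A + 2.00·(cos199°, sin199°) = (-1.8910, -0.6511)
|BD| = 5.9269
circle(B,5.00) ∩ circle(D,9.00): a=-1.7608, h=4.6797
  candidates: C₊=(-4.1553,3.8068) cross=27.736; C₋=(-3.1270,-5.4960) cross=-27.736
  branch + wants cross > 0 → take C=(-4.1553,3.8068) (cross=27.736)
ex = (C−B)/|BC| = (-0.4528,0.8916); ey = (-0.8916,-0.4528)
P = B + -1.35·ex + 2.92·ey = (-3.8831,-3.1771)

-3.88 -3.18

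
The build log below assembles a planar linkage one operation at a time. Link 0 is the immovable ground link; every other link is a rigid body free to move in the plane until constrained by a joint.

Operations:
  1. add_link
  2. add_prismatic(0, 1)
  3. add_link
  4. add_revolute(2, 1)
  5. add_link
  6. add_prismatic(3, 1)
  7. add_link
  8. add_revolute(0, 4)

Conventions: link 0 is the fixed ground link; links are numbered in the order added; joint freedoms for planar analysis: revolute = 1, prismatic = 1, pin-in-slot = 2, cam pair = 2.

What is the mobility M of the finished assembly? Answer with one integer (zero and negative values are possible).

link 0 = ground. State L|J1|J2 = 1|0|0
+link1  2|0|0
P(0,1) f=1→J1  2|1|0
+link2  3|1|0
R(2,1) f=1→J1  3|2|0
+link3  4|2|0
P(3,1) f=1→J1  4|3|0
+link4  5|3|0
R(0,4) f=1→J1  5|4|0
M = 3(5−1)−2·4−0 = 12−8−0 = 4

M = 4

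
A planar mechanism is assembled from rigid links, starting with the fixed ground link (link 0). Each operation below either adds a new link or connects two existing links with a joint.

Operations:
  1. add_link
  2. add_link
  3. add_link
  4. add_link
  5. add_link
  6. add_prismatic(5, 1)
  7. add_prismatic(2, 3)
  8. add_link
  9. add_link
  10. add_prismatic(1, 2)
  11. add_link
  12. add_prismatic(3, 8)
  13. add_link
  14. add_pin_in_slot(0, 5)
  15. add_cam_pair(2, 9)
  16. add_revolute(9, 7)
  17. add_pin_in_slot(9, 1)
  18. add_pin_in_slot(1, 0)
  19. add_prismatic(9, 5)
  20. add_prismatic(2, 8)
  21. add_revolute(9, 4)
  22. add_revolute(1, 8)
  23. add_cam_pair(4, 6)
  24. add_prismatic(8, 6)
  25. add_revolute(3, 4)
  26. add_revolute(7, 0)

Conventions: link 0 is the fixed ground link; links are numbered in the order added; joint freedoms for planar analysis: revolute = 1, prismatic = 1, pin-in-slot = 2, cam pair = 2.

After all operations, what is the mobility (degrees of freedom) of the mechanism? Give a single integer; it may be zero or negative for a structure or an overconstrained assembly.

link 0 = ground. State L|J1|J2 = 1|0|0
+link1  2|0|0
+link2  3|0|0
+link3  4|0|0
+link4  5|0|0
+link5  6|0|0
P(5,1) f=1→J1  6|1|0
P(2,3) f=1→J1  6|2|0
+link6  7|2|0
+link7  8|2|0
P(1,2) f=1→J1  8|3|0
+link8  9|3|0
P(3,8) f=1→J1  9|4|0
+link9  10|4|0
PS(0,5) f=2→J2  10|4|1
C(2,9) f=2→J2  10|4|2
R(9,7) f=1→J1  10|5|2
PS(9,1) f=2→J2  10|5|3
PS(1,0) f=2→J2  10|5|4
P(9,5) f=1→J1  10|6|4
P(2,8) f=1→J1  10|7|4
R(9,4) f=1→J1  10|8|4
R(1,8) f=1→J1  10|9|4
C(4,6) f=2→J2  10|9|5
P(8,6) f=1→J1  10|10|5
R(3,4) f=1→J1  10|11|5
R(7,0) f=1→J1  10|12|5
M = 3(10−1)−2·12−5 = 27−24−5 = -2

M = -2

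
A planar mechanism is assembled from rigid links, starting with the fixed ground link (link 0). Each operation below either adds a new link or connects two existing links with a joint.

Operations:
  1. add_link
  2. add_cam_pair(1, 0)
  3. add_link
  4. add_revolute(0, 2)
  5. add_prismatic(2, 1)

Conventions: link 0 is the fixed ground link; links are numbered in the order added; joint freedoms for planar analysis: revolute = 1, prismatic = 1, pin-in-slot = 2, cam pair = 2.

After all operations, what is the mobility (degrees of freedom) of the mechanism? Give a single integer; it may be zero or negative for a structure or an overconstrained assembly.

L=1 J1=0 J2=0
add link → L=2 J1=0 J2=0
C@1,0 dof=2 J2 → L=2 J1=0 J2=1
add link → L=3 J1=0 J2=1
R@0,2 dof=1 J1 → L=3 J1=1 J2=1
P@2,1 dof=1 J1 → L=3 J1=2 J2=1
M=3(L−1)−2J1−J2=3·2−2·2−1=1

M = 1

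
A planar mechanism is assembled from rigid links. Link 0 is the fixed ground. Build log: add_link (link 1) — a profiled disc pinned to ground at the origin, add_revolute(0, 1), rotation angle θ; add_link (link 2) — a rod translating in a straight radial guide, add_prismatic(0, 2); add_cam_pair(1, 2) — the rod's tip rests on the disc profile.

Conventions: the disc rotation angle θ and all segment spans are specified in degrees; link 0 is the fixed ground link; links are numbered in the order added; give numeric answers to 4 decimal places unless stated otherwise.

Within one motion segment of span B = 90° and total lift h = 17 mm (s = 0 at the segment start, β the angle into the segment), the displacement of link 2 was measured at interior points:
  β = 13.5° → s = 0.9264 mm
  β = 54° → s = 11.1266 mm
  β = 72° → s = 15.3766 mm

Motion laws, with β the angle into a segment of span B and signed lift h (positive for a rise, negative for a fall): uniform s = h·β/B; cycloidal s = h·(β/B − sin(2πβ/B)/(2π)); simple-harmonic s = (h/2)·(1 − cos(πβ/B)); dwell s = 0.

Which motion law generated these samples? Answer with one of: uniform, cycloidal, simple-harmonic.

candidates at β/B = r: uniform s = h·r (linear in β); cycloidal s = h·(r − sin(2πr)/(2π)); simple-harmonic s = (h/2)(1 − cos(πr))
β=13.5°: printed 0.9264 | uniform 2.5500, cycloidal 0.3611, simple-harmonic 0.9264
β=54°: printed 11.1266 | uniform 10.2000, cycloidal 11.7903, simple-harmonic 11.1266
β=72°: printed 15.3766 | uniform 13.6000, cycloidal 16.1732, simple-harmonic 15.3766
only one law matches every sample → simple-harmonic

simple-harmonic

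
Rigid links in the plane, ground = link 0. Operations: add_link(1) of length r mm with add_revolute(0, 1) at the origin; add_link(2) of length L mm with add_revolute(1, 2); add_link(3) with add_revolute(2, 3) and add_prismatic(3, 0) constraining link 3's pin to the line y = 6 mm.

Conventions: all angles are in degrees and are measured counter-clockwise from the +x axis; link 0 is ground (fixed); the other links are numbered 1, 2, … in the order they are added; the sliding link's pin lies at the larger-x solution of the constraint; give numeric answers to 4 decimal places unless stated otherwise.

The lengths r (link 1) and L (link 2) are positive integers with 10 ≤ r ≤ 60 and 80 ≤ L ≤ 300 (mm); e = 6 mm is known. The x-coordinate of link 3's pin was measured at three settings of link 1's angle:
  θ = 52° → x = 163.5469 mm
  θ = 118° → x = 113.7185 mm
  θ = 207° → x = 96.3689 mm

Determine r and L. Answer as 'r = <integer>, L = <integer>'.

constraint per measurement: (x − r cos θ)² + (r sin θ − e)² = L²
subtracting the θ₁ and θ₂ equations cancels the r² and L² terms:
r = (x₁² − x₂²) / (2[(x₁cos θ₁ + e sin θ₁) − (x₂cos θ₂ + e sin θ₂)]) = 45.0001 → r = 45
L² = (x₁ − r cos θ₁)² + (r sin θ₁ − e)² = 19321.0054 → L = 139.0000 → L = 139
check at θ₃=207°: x = 96.3689 (printed 96.3689) ✓

r = 45, L = 139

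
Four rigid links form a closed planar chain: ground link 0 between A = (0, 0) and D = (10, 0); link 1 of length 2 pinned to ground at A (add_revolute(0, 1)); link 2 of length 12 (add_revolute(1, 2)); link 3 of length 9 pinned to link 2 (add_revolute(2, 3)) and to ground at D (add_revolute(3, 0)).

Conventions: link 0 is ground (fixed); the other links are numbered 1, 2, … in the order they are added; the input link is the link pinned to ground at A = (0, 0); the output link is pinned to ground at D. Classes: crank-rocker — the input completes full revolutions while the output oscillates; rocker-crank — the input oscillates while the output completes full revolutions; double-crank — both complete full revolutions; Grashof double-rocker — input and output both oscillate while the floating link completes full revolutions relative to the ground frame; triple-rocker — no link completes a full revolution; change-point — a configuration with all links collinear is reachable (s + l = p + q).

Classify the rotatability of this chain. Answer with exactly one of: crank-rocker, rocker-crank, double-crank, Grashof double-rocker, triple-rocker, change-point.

lengths: ground=10, input=2, coupler=12, output=9
sorted: s=2 (shortest), l=12 (longest), p+q=19
s + l = 14 vs p + q = 19
s + l < p + q (Grashof) with shortest = input link → crank-rocker

crank-rocker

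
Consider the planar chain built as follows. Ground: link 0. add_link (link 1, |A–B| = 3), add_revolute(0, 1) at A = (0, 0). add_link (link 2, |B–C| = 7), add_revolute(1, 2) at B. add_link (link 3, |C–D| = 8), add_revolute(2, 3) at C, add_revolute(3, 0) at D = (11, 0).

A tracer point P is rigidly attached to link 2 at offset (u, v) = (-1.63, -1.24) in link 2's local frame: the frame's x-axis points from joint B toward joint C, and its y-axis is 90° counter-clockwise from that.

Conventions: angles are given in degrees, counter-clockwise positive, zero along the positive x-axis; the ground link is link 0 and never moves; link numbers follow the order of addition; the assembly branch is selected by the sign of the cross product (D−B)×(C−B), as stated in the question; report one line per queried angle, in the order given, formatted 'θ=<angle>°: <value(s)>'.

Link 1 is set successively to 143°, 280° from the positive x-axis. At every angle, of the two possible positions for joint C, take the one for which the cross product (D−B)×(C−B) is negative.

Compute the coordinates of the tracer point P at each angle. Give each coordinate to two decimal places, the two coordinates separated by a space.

A=(0,0), D=(11.00,0)
θ=143°: B = A + 3.00·(cos143°, sin143°) = (-2.3959, 1.8054)
θ=143°: |BD| = 13.5170
θ=143°: circle(B,7.00) ∩ circle(D,8.00): a=6.2037, h=3.2426
θ=143°:   candidates: C₊=(4.1853,4.1904) cross=43.831; C₋=(3.3191,-2.2367) cross=-43.831
θ=143°:   branch - wants cross < 0 → take C=(3.3191,-2.2367) (cross=-43.831)
θ=143°: ex = (C−B)/|BC| = (0.8164,-0.5775); ey = (0.5775,0.8164)
θ=143°: P = B + -1.63·ex + -1.24·ey = (-4.4427,1.7343)
θ=280°: B = A + 3.00·(cos280°, sin280°) = (0.5209, -2.9544)
θ=280°: |BD| = 10.8876
θ=280°: circle(B,7.00) ∩ circle(D,8.00): a=4.7549, h=5.1372
θ=280°:   candidates: C₊=(3.7034,3.2803) cross=55.931; C₋=(6.4915,-6.6086) cross=-55.931
θ=280°:   branch - wants cross < 0 → take C=(6.4915,-6.6086) (cross=-55.931)
θ=280°: ex = (C−B)/|BC| = (0.8529,-0.5220); ey = (0.5220,0.8529)
θ=280°: P = B + -1.63·ex + -1.24·ey = (-1.5166,-3.1612)

θ=143°: -4.44 1.73
θ=280°: -1.52 -3.16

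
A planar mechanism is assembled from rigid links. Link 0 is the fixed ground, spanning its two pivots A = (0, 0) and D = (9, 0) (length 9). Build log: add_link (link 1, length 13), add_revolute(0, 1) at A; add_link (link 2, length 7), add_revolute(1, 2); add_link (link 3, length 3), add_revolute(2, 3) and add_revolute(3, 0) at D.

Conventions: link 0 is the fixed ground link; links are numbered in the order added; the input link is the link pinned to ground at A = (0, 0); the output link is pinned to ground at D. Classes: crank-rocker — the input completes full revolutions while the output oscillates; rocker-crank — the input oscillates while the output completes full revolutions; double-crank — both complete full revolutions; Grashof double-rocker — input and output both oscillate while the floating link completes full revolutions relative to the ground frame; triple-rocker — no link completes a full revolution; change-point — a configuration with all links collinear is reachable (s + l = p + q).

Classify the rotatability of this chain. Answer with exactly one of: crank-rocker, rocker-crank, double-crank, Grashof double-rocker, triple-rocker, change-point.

lengths: ground=9, input=13, coupler=7, output=3
sorted: s=3 (shortest), l=13 (longest), p+q=16
s + l = 16 vs p + q = 16
s + l = p + q → change-point (collinear configuration reachable)

change-point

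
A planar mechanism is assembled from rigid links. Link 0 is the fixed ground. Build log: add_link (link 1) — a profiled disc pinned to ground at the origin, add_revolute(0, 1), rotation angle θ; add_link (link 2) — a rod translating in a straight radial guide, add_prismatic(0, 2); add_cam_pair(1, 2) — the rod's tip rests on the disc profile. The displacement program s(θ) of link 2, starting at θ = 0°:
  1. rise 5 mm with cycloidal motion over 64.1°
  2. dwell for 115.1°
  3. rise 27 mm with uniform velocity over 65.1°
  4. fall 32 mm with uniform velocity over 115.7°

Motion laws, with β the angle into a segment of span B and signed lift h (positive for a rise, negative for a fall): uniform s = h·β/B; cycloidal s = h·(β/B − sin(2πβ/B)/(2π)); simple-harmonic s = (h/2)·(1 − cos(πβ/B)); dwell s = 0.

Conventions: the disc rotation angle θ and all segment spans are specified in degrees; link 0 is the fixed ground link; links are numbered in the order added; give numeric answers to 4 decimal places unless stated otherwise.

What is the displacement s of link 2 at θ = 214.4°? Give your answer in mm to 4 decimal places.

seg 1 [0°–64.1°] cycloidal, h=5: full span → s += 5 → s = 5.0000
seg 2 [64.1°–179.2°] dwell: s stays 5.0000
seg 3 [179.2°–244.3°] uniform, h=27: θ=214.4° here. β=35.2, B=65.1. 27·35.2/65.1 = 14.5991 → s = 19.5991

19.5991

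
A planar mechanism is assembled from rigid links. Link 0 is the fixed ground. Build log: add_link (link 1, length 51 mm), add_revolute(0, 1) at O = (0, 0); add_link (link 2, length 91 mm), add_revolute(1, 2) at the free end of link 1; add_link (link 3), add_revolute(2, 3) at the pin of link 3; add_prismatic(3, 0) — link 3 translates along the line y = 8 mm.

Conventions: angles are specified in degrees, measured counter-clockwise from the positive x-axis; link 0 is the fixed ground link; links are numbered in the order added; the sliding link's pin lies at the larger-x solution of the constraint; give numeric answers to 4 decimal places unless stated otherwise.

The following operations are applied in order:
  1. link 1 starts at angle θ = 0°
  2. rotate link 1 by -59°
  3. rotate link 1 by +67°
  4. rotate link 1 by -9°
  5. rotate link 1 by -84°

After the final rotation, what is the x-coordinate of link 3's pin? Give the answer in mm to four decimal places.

geometry: r = 51 mm, L = 91 mm, e = 8 mm; θ starts at 0°
rotate link 1 by -59°: θ ← 0° -59° = -59°
rotate link 1 by +67°: θ ← -59° +67° = 8°
rotate link 1 by -9°: θ ← 8° -9° = -1°
rotate link 1 by -84°: θ ← -1° -84° = -85°
crank pin P = (r cos θ, r sin θ) = (4.444943, -50.805930)
h = r sin θ − e = -50.805930 − 8 = -58.805930
x = r cos θ + √(L² − h²) = 4.444943 + 69.446833 = 73.891776

73.8918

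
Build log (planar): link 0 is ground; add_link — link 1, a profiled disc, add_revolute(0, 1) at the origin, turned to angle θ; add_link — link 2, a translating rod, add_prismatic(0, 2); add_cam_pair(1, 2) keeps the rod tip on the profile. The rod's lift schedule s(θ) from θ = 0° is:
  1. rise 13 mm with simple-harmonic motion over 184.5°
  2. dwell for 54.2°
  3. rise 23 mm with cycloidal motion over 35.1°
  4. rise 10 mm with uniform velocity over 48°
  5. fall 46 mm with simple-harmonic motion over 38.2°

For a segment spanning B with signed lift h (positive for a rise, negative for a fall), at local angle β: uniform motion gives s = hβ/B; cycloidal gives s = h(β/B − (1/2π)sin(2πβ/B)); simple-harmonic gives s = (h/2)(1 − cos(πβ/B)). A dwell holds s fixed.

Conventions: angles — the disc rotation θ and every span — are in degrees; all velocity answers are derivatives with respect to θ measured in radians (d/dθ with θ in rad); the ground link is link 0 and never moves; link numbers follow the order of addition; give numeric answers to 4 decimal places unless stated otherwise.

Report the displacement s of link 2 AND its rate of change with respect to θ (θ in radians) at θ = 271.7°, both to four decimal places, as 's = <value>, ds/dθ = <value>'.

seg 1 [0°–184.5°] simple-harmonic, h=13: full span → s += 13 → s = 13.0000
seg 2 [184.5°–238.7°] dwell: s stays 13.0000
seg 3 [238.7°–273.8°] cycloidal, h=23: θ=271.7° here. β=33, B=35.1. 23·(0.9402 − sin(2π·0.9402)/(2π)) = 22.9678 → s = 35.9678
velocity in seg [238.7°–273.8°] (cycloidal), θ in radians: β = 33° = 0.5760 rad, B = 35.1° = 0.6126 rad; ds/dθ = (h/B)(1 − cos(2πβ/B)) = (23/0.6126)(1 − cos(2π·0.9402)) = 2.621664 mm/rad

s = 35.9678, ds/dθ = 2.6217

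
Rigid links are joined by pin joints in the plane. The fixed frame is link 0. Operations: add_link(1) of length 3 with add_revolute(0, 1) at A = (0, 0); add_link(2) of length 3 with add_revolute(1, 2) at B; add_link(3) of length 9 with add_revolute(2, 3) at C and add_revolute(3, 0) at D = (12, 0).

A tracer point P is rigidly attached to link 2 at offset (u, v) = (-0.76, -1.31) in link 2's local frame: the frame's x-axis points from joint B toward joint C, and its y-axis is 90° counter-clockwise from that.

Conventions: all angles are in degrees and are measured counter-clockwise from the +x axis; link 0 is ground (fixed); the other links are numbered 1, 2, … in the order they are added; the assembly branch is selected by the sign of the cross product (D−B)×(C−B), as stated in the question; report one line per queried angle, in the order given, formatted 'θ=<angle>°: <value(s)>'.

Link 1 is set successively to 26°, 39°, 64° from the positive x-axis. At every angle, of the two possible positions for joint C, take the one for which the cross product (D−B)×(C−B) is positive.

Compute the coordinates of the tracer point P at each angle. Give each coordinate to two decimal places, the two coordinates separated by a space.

A=(0,0), D=(12.00,0)
θ=26°: B = A + 3.00·(cos26°, sin26°) = (2.6964, 1.3151)
θ=26°: |BD| = 9.3961
θ=26°: circle(B,3.00) ∩ circle(D,9.00): a=0.8667, h=2.8721
θ=26°:   candidates: C₊=(3.9565,4.0376) cross=26.986; C₋=(3.1525,-1.6500) cross=-26.986
θ=26°:   branch + wants cross > 0 → take C=(3.9565,4.0376) (cross=26.986)
θ=26°: ex = (C−B)/|BC| = (0.4200,0.9075); ey = (-0.9075,0.4200)
θ=26°: P = B + -0.76·ex + -1.31·ey = (3.5660,0.0752)
θ=39°: B = A + 3.00·(cos39°, sin39°) = (2.3314, 1.8880)
θ=39°: |BD| = 9.8512
θ=39°: circle(B,3.00) ∩ circle(D,9.00): a=1.2712, h=2.7174
θ=39°:   candidates: C₊=(4.0998,4.3113) cross=26.769; C₋=(3.0583,-1.0227) cross=-26.769
θ=39°:   branch + wants cross > 0 → take C=(4.0998,4.3113) (cross=26.769)
θ=39°: ex = (C−B)/|BC| = (0.5895,0.8078); ey = (-0.8078,0.5895)
θ=39°: P = B + -0.76·ex + -1.31·ey = (2.9416,0.5018)
θ=64°: B = A + 3.00·(cos64°, sin64°) = (1.3151, 2.6964)
θ=64°: |BD| = 11.0199
θ=64°: circle(B,3.00) ∩ circle(D,9.00): a=2.2431, h=1.9921
θ=64°:   candidates: C₊=(3.9775,4.0791) cross=21.953; C₋=(3.0026,0.2160) cross=-21.953
θ=64°:   branch + wants cross > 0 → take C=(3.9775,4.0791) (cross=21.953)
θ=64°: ex = (C−B)/|BC| = (0.8875,0.4609); ey = (-0.4609,0.8875)
θ=64°: P = B + -0.76·ex + -1.31·ey = (1.2444,1.1835)

θ=26°: 3.57 0.08
θ=39°: 2.94 0.50
θ=64°: 1.24 1.18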